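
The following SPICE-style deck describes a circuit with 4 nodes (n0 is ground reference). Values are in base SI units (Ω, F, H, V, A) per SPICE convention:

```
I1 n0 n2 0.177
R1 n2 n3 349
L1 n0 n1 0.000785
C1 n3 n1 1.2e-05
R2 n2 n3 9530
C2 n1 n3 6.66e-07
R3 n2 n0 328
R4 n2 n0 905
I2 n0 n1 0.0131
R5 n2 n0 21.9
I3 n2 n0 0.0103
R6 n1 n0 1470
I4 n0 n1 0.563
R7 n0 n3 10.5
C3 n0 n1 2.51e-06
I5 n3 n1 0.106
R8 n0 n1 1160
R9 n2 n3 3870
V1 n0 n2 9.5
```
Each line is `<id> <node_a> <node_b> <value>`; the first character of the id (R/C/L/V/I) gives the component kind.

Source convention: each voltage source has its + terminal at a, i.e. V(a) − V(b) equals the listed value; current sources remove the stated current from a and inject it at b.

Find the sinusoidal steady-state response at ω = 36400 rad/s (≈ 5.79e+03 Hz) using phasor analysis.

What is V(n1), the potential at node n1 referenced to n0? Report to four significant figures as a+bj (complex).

MNA unknowns: 3 node voltages V₁..V_3 plus 1 source current (V1)
I1: z[0]−=0.177, z[2]+=0.177
R1: Y=0.002865+0.000j on G[2,3]
L1: Y=0.000-0.03500j on G[0,1]
C1: Y=0.000+0.4368j on G[3,1]
R2: Y=0.0001049+0.000j on G[2,3]
C2: Y=0.000+0.02424j on G[1,3]
R3: Y=0.003049+0.000j on G[2,0]
R4: Y=0.001105+0.000j on G[2,0]
I2: z[0]−=0.0131, z[1]+=0.0131
R5: Y=0.04566+0.000j on G[2,0]
I3: z[2]−=0.0103, z[0]+=0.0103
R6: Y=0.0006803+0.000j on G[1,0]
I4: z[0]−=0.563, z[1]+=0.563
R7: Y=0.09524+0.000j on G[0,3]
C3: Y=0.000+0.09136j on G[0,1]
I5: z[3]−=0.106, z[1]+=0.106
R8: Y=0.0008621+0.000j on G[0,1]
R9: Y=0.0002584+0.000j on G[2,3]
V1: row V0−V2=9.5, i_V1 at 0,2
solve → V1=3.374-2.987j, V2=-9.500+0.000j, V3=3.776-1.884j
aux → i_V1=-0.6828+0.006084j

3.374-2.987j V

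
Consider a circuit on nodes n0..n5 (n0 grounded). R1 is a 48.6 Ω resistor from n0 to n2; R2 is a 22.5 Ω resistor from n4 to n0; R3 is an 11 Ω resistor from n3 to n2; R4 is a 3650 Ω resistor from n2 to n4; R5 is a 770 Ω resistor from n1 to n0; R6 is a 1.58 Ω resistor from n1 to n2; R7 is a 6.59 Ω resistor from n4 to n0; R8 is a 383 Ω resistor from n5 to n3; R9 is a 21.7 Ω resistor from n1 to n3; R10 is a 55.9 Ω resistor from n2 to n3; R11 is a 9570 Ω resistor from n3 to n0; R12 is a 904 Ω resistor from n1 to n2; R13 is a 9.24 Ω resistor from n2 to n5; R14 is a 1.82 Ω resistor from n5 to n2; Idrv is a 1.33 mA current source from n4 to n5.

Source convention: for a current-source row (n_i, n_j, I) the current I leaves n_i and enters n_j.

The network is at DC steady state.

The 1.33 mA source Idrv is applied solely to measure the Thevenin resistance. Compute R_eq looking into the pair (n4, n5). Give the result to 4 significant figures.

Apply KCL at each of the 5 non-ground nodes and solve the resulting linear system.
Node n1: branches {R5, R6, R9, R12} → V_1 = 0.05957
Node n2: branches {R1, R3, R4, R6, R10, R12, R13, R14} → V_2 = 0.05969
Node n3: branches {R3, R8, R9, R10, R11} → V_3 = 0.05965
Node n4: branches {R2, R4, R7, Idrv} → V_4 = -0.006686
Node n5: branches {R8, R13, R14, Idrv} → V_5 = 0.06171

R_eq = 51.42 Ω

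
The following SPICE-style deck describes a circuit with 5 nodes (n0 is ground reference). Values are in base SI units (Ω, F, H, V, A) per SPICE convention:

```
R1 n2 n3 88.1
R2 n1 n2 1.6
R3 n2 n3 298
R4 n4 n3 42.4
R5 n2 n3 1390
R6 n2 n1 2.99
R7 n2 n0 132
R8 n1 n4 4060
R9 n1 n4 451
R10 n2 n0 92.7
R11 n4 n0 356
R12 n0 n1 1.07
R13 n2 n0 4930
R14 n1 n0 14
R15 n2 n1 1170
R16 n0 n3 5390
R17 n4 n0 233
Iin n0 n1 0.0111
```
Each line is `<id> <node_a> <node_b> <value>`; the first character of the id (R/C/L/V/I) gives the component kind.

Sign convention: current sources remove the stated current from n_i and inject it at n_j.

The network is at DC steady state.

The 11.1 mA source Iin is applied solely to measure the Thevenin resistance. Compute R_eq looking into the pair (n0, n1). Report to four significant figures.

MNA unknowns: 4 node voltages V₁..V_4
R1: Y=0.01135 on G[2,3]
R2: Y=0.6250 on G[1,2]
R3: Y=0.003356 on G[2,3]
R4: Y=0.02358 on G[4,3]
R5: Y=0.0007194 on G[2,3]
R6: Y=0.3344 on G[2,1]
R7: Y=0.007576 on G[2,0]
R8: Y=0.0002463 on G[1,4]
R9: Y=0.002217 on G[1,4]
R10: Y=0.01079 on G[2,0]
R11: Y=0.002809 on G[4,0]
R12: Y=0.9346 on G[0,1]
R13: Y=0.0002028 on G[2,0]
R14: Y=0.07143 on G[1,0]
R15: Y=0.0008547 on G[2,1]
R16: Y=0.0001855 on G[0,3]
R17: Y=0.004292 on G[4,0]
Iin: z[0]−=0.0111, z[1]+=0.0111
solve → V1=0.01079, V2=0.01055, V3=0.008102, V4=0.006567

R_eq = 0.9722 Ω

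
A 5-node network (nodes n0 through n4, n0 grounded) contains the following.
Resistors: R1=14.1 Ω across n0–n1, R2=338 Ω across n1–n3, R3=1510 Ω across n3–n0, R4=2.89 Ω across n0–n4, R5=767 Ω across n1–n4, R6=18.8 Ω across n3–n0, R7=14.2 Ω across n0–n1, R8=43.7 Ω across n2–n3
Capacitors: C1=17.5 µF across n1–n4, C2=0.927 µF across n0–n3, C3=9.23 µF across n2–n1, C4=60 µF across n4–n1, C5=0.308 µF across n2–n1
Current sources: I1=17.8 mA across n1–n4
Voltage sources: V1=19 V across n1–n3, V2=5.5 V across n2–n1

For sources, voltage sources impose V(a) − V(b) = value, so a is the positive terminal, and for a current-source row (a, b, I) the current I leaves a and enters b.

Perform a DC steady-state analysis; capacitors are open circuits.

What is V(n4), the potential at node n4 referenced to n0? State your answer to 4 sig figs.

0.07046 V

Element admittances at DC:
  Y(R1) = 0.07092 S between n0,n1
  Y(R2) = 0.002959 S between n1,n3
  Y(C1) = 0.000 S between n1,n4
  Y(R3) = 0.0006623 S between n3,n0
  Y(R4) = 0.3460 S between n0,n4
  Y(R5) = 0.001304 S between n1,n4
  I1: injects 0.0178 A into n4 (from n1)
  Y(C2) = 0.000 S between n0,n3
  Y(C3) = 0.000 S between n2,n1
  Y(C4) = 0.000 S between n4,n1
  Y(R6) = 0.05319 S between n3,n0
  Y(R7) = 0.07042 S between n0,n1
  Y(C5) = 0.000 S between n2,n1
  Y(R8) = 0.02288 S between n2,n3
  V1: constraint V(n1)−V(n3) = 19
  V2: constraint V(n2)−V(n1) = 5.5
Assemble and solve the 6×6 MNA system:
  V(n1)=5.117  V(n2)=10.62  V(n3)=-13.88  V(n4)=0.07046
  i(V1)=-1.365  i(V2)=-0.5606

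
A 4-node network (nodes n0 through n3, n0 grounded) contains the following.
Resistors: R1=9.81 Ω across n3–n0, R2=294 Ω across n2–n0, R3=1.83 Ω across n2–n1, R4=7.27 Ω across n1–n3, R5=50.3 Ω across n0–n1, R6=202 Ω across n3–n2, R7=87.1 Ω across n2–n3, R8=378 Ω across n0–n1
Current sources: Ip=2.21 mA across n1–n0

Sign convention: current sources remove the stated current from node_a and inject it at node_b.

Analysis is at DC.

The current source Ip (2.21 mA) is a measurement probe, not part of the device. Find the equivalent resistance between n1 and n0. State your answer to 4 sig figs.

R_eq = 11.48 Ω

MNA unknowns: 3 node voltages V₁..V_3
R1: Y=0.1019 on G[3,0]
R2: Y=0.003401 on G[2,0]
R3: Y=0.5464 on G[2,1]
R4: Y=0.1376 on G[1,3]
R5: Y=0.01988 on G[0,1]
R6: Y=0.004950 on G[3,2]
R7: Y=0.01148 on G[2,3]
R8: Y=0.002646 on G[0,1]
Ip: z[1]−=0.00221, z[0]+=0.00221
solve → V1=-0.02538, V2=-0.02493, V3=-0.01524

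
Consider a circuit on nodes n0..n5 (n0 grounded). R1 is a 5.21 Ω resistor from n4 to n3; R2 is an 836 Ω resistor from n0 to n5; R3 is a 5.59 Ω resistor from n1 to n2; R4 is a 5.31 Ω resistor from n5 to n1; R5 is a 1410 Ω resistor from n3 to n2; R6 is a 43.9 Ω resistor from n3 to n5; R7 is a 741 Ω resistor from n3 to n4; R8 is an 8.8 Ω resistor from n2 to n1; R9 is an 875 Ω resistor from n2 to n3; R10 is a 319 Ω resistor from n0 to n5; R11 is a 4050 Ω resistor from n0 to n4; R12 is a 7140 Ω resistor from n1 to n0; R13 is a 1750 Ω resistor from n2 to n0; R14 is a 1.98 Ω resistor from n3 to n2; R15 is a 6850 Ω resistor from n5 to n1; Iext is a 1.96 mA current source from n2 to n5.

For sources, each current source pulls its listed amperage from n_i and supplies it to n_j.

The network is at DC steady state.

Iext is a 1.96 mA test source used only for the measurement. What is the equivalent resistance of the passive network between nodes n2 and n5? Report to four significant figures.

MNA unknowns: 5 node voltages V₁..V_5
R1: Y=0.1919 on G[4,3]
R2: Y=0.001196 on G[0,5]
R3: Y=0.1789 on G[1,2]
R4: Y=0.1883 on G[5,1]
R5: Y=0.0007092 on G[3,2]
R6: Y=0.02278 on G[3,5]
R7: Y=0.001350 on G[3,4]
R8: Y=0.1136 on G[2,1]
R9: Y=0.001143 on G[2,3]
R10: Y=0.003135 on G[0,5]
R11: Y=0.0002469 on G[0,4]
R12: Y=0.0001401 on G[1,0]
R13: Y=0.0005714 on G[2,0]
R14: Y=0.5051 on G[3,2]
R15: Y=0.0001460 on G[5,1]
Iext: z[2]−=0.00196, z[5]+=0.00196
solve → V1=-0.006279, V2=-0.01188, V3=-0.01126, V4=-0.01125, V5=0.002412

R_eq = 7.293 Ω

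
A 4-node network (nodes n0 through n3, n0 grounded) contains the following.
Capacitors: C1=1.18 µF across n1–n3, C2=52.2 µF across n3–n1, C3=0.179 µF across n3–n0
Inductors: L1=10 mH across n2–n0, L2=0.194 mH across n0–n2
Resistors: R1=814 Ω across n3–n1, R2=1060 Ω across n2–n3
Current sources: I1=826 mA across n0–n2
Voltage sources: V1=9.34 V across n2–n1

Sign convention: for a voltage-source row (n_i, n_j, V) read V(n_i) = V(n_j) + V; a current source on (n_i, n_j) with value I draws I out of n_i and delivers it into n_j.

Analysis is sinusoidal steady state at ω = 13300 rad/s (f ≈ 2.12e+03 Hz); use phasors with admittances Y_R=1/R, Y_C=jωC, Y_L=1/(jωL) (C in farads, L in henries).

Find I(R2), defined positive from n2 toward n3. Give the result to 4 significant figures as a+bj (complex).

Element admittances at ω=13300 rad/s:
  Y(C1) = 0.000+0.01569j S between n1,n3
  Y(C2) = 0.000+0.6943j S between n3,n1
  Y(L1) = 0.000-0.007519j S between n2,n0
  Y(R1) = 0.001229+0.000j S between n3,n1
  Y(R2) = 0.0009434+0.000j S between n2,n3
  I1: injects 0.826 A into n2 (from n0)
  Y(C3) = 0.000+0.002381j S between n3,n0
  Y(L2) = 0.000-0.3876j S between n0,n2
  V1: constraint V(n2)−V(n1) = 9.34
Assemble and solve the 4×4 MNA system:
  V(n1)=-9.396+2.103j  V(n2)=-0.05643+2.103j  V(n3)=-9.365+2.084j
  i(V1)=-0.01374-0.02231j

0.008782+1.821e-05j A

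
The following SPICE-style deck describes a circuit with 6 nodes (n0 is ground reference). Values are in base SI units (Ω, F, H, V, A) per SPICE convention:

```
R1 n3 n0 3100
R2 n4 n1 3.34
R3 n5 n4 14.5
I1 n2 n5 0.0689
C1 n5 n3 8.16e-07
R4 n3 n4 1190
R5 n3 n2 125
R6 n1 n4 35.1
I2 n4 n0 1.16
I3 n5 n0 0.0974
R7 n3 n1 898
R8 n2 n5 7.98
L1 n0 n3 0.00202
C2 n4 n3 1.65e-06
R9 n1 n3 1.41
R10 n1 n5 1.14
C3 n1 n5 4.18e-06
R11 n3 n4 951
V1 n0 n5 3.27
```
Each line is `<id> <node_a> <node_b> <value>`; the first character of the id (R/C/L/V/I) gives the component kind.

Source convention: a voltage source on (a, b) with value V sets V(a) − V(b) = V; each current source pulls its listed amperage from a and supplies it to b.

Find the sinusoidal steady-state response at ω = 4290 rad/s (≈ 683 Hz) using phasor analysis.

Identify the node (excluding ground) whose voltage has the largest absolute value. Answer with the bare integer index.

4

MNA unknowns: 5 node voltages V₁..V_5 plus 1 source current (V1)
R1: Y=0.0003226+0.000j on G[3,0]
R2: Y=0.2994+0.000j on G[4,1]
R3: Y=0.06897+0.000j on G[5,4]
I1: z[2]−=0.0689, z[5]+=0.0689
C1: Y=0.000+0.003501j on G[5,3]
R4: Y=0.0008403+0.000j on G[3,4]
R5: Y=0.008000+0.000j on G[3,2]
R6: Y=0.02849+0.000j on G[1,4]
I2: z[4]−=1.16, z[0]+=1.16
I3: z[5]−=0.0974, z[0]+=0.0974
R7: Y=0.001114+0.000j on G[3,1]
R8: Y=0.1253+0.000j on G[2,5]
L1: Y=0.000-0.1154j on G[0,3]
C2: Y=0.000+0.007079j on G[4,3]
R9: Y=0.7092+0.000j on G[1,3]
R10: Y=0.8772+0.000j on G[1,5]
C3: Y=0.000+0.01793j on G[1,5]
R11: Y=0.001052+0.000j on G[3,4]
V1: row V0−V5=3.27, i_V1 at 0,5
solve → V1=-4.169-0.4685j, V2=-3.831-0.06778j, V3=-4.003-1.130j, V4=-6.908-0.3391j, V5=-3.270+0.000j
aux → i_V1=1.126+0.4615j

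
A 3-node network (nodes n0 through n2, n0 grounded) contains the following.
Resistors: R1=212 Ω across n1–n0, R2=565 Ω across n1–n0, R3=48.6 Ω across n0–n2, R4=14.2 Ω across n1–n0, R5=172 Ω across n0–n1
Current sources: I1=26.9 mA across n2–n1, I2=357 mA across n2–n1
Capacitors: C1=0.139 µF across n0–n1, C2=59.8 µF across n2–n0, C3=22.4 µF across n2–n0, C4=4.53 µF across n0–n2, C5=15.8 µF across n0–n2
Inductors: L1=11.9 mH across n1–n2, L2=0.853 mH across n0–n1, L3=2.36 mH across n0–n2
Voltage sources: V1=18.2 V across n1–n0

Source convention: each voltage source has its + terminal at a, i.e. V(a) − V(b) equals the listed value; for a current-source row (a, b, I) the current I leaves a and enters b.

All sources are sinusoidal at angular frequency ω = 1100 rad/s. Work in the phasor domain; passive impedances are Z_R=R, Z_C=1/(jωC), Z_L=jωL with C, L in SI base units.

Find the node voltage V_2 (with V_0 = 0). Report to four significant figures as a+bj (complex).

3.907-1.331j V

MNA unknowns: 2 node voltages V₁..V_2 plus 1 source current (V1)
R1: Y=0.004717+0.000j on G[1,0]
I1: z[2]−=0.0269, z[1]+=0.0269
R2: Y=0.001770+0.000j on G[1,0]
C1: Y=0.000+0.0001529j on G[0,1]
L1: Y=0.000-0.07639j on G[1,2]
I2: z[2]−=0.357, z[1]+=0.357
R3: Y=0.02058+0.000j on G[0,2]
L2: Y=0.000-1.066j on G[0,1]
L3: Y=0.000-0.3852j on G[0,2]
C2: Y=0.000+0.06578j on G[2,0]
C3: Y=0.000+0.02464j on G[2,0]
R4: Y=0.07042+0.000j on G[1,0]
C4: Y=0.000+0.004983j on G[0,2]
R5: Y=0.005814+0.000j on G[0,1]
C5: Y=0.000+0.01738j on G[0,2]
V1: row V1−V0=18.2, i_V1 at 1,0
solve → V1=18.20+0.000j, V2=3.907-1.331j
aux → i_V1=-1.223+20.49j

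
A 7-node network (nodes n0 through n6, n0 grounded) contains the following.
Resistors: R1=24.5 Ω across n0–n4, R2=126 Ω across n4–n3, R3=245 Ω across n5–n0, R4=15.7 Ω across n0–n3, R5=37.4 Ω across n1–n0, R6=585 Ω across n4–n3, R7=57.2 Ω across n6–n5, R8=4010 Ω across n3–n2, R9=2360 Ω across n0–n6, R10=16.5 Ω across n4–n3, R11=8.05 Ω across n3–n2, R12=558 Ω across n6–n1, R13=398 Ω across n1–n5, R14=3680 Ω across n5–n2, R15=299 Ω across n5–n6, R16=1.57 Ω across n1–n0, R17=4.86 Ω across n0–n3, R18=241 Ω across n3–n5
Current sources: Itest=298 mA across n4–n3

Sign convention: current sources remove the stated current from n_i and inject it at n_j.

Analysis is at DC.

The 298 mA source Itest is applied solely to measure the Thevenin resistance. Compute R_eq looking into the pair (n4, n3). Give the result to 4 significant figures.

Element admittances at DC:
  Y(R1) = 0.04082 S between n0,n4
  Y(R2) = 0.007937 S between n4,n3
  Y(R3) = 0.004082 S between n5,n0
  Y(R4) = 0.06369 S between n0,n3
  Y(R5) = 0.02674 S between n1,n0
  Y(R6) = 0.001709 S between n4,n3
  Y(R7) = 0.01748 S between n6,n5
  Y(R8) = 0.0002494 S between n3,n2
  Y(R9) = 0.0004237 S between n0,n6
  Y(R10) = 0.06061 S between n4,n3
  Y(R11) = 0.1242 S between n3,n2
  Y(R12) = 0.001792 S between n6,n1
  Y(R13) = 0.002513 S between n1,n5
  Y(R14) = 0.0002717 S between n5,n2
  Y(R15) = 0.003344 S between n5,n6
  Y(R16) = 0.6369 S between n1,n0
  Y(R17) = 0.2058 S between n0,n3
  Y(R18) = 0.004149 S between n3,n5
  Itest: injects 0.298 A into n3 (from n4)
Assemble and solve the 6×6 MNA system:
  V(n1)=0.0007732  V(n2)=0.3667  V(n3)=0.3673  V(n4)=-2.451  V(n5)=0.1250  V(n6)=0.1130

R_eq = 9.456 Ω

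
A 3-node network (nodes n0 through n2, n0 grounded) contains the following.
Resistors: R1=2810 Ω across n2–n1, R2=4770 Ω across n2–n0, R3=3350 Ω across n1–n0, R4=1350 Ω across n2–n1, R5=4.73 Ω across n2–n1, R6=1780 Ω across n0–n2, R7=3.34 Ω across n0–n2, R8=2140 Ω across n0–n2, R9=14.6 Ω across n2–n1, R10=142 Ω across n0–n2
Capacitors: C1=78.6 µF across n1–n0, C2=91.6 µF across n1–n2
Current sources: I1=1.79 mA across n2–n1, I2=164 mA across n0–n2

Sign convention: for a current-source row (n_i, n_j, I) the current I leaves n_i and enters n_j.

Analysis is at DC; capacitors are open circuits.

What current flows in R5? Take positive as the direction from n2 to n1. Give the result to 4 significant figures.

-0.001226 A

MNA unknowns: 2 node voltages V₁..V_2
R1: Y=0.0003559 on G[2,1]
R2: Y=0.0002096 on G[2,0]
C1: Y=0.000 on G[1,0]
R3: Y=0.0002985 on G[1,0]
R4: Y=0.0007407 on G[2,1]
R5: Y=0.2114 on G[2,1]
R6: Y=0.0005618 on G[0,2]
I1: z[2]−=0.00179, z[1]+=0.00179
R7: Y=0.2994 on G[0,2]
R8: Y=0.0004673 on G[0,2]
R9: Y=0.06849 on G[2,1]
C2: Y=0.000 on G[1,2]
R10: Y=0.007042 on G[0,2]
I2: z[0]−=0.164, z[2]+=0.164
solve → V1=0.5383, V2=0.5325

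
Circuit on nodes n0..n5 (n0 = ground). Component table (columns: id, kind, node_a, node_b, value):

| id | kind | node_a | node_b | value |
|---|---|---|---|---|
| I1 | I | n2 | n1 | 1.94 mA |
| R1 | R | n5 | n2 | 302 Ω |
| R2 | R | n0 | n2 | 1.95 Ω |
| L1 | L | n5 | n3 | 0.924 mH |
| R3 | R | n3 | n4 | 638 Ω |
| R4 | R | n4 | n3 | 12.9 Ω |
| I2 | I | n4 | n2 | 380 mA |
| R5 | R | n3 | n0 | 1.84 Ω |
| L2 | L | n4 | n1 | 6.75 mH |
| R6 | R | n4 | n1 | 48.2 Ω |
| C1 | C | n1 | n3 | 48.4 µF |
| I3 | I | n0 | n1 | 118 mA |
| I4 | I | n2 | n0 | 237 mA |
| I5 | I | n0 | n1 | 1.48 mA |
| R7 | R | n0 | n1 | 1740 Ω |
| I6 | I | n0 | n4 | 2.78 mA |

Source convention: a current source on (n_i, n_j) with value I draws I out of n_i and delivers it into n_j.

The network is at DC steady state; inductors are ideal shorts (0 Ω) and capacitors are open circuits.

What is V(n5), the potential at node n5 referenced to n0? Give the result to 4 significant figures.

-0.4623 V

Apply KCL at each of the 5 non-ground nodes and solve the resulting linear system.
Node n1: branches {I1, L2, R6, C1, I3, I5, R7} → V_1 = -3.670
Node n2: branches {I1, R1, R2, I2, I4} → V_2 = 0.2703
Node n3: branches {L1, R3, R4, R5, C1} → V_3 = -0.4623
Node n4: branches {R3, R4, I2, L2, R6, I6} → V_4 = -3.670
Node n5: branches {R1, L1} → V_5 = -0.4623
Source currents: i(L1)=0.002426, i(L2)=-0.1235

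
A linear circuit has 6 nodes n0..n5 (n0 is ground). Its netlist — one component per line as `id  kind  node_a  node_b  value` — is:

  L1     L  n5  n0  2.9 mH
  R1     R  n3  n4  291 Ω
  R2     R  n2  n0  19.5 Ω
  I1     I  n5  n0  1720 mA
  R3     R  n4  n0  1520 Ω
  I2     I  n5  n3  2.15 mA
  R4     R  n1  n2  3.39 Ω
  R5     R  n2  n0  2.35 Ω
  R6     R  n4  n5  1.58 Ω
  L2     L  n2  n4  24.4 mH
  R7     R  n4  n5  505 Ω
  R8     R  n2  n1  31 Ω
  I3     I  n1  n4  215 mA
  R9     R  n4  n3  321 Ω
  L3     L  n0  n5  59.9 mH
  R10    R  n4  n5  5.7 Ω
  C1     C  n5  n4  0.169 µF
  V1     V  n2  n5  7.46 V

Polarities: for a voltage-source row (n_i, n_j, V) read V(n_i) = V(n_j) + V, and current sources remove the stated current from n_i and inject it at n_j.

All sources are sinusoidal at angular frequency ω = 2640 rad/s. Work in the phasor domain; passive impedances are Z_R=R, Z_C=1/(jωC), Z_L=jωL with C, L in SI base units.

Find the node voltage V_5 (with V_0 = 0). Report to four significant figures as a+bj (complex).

MNA unknowns: 5 node voltages V₁..V_5 plus 1 source current (V1)
L1: Y=0.000-0.1306j on G[5,0]
R1: Y=0.003436+0.000j on G[3,4]
R2: Y=0.05128+0.000j on G[2,0]
I1: z[5]−=1.72, z[0]+=1.72
R3: Y=0.0006579+0.000j on G[4,0]
I2: z[5]−=0.00215, z[3]+=0.00215
R4: Y=0.2950+0.000j on G[1,2]
R5: Y=0.4255+0.000j on G[2,0]
R6: Y=0.6329+0.000j on G[4,5]
L2: Y=0.000-0.01552j on G[2,4]
R7: Y=0.001980+0.000j on G[4,5]
R8: Y=0.03226+0.000j on G[2,1]
I3: z[1]−=0.215, z[4]+=0.215
R9: Y=0.003115+0.000j on G[4,3]
L3: Y=0.000-0.006324j on G[0,5]
R10: Y=0.1754+0.000j on G[4,5]
C1: Y=0.000+0.0004462j on G[5,4]
V1: row V2−V5=7.46, i_V1 at 2,5
solve → V1=-3.409-2.929j, V2=-2.752-2.929j, V3=-9.606-3.064j, V4=-9.934-3.064j, V5=-10.21-2.929j
aux → i_V1=1.095+1.508j

-10.21-2.929j V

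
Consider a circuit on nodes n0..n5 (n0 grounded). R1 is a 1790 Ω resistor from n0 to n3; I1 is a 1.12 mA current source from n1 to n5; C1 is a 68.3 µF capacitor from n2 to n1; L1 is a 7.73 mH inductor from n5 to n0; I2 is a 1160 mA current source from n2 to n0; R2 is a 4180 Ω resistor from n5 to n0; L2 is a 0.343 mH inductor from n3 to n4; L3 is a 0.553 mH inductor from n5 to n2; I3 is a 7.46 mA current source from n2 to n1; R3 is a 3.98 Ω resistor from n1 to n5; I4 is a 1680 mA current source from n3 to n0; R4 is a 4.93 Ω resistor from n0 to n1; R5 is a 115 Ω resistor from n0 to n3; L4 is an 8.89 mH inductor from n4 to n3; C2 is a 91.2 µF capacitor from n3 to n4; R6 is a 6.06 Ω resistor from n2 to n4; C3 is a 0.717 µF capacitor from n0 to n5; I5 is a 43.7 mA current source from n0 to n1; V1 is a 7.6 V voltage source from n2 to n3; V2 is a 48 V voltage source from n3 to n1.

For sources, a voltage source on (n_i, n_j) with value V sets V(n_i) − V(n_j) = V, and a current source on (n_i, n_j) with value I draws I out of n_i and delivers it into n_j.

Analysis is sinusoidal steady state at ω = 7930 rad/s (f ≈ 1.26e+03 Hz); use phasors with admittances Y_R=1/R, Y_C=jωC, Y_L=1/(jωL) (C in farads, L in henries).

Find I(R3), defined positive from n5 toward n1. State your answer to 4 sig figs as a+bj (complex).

MNA unknowns: 5 node voltages V₁..V_5 plus 2 source currents (V1, V2)
R1: Y=0.0005587+0.000j on G[0,3]
I1: z[1]−=0.00112, z[5]+=0.00112
C1: Y=0.000+0.5416j on G[2,1]
L1: Y=0.000-0.01631j on G[5,0]
I2: z[2]−=1.16, z[0]+=1.16
R2: Y=0.0002392+0.000j on G[5,0]
L2: Y=0.000-0.3676j on G[3,4]
L3: Y=0.000-0.2280j on G[5,2]
I3: z[2]−=0.00746, z[1]+=0.00746
R3: Y=0.2513+0.000j on G[1,5]
I4: z[3]−=1.68, z[0]+=1.68
R4: Y=0.2028+0.000j on G[0,1]
R5: Y=0.008696+0.000j on G[0,3]
L4: Y=0.000-0.01418j on G[4,3]
C2: Y=0.000+0.7232j on G[3,4]
R6: Y=0.1650+0.000j on G[2,4]
C3: Y=0.000+0.005686j on G[0,5]
I5: z[0]−=0.0437, z[1]+=0.0437
V1: row V2−V3=7.6, i_V1 at 2,3
V2: row V3−V1=48, i_V2 at 3,1
solve → V1=-13.98+0.6052j, V2=41.62+0.6052j, V3=34.02+0.6052j, V4=35.46-2.373j, V5=11.49-26.24j
aux → i_V1=-8.305-23.73j, i_V2=-9.283-23.25j

6.398-6.744j A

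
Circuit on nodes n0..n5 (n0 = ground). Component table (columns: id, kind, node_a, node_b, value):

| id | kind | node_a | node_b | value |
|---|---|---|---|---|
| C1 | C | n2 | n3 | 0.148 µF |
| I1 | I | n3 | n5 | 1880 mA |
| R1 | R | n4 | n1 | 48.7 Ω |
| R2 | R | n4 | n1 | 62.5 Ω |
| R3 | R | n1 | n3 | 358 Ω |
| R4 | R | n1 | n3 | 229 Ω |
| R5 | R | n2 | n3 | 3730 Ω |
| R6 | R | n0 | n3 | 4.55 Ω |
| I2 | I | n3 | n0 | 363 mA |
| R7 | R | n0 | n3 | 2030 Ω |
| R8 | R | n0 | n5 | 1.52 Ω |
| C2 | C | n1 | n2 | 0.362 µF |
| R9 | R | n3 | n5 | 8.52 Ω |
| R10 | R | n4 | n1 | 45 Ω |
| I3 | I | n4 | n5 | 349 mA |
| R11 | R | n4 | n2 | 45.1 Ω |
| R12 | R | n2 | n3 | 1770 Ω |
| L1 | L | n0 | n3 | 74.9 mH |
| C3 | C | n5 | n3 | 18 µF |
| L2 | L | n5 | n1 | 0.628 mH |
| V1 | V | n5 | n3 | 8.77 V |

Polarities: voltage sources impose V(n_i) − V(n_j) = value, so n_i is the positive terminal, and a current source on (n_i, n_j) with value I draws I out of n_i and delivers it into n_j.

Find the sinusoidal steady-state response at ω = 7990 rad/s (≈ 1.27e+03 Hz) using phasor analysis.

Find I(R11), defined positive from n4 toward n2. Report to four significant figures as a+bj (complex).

0.0009006-0.01509j A

Apply KCL at each of the 5 non-ground nodes and solve the resulting linear system.
Node n1: branches {R1, R2, R3, R4, C2, R10, L2} → V_1 = 1.723-2.095j
Node n2: branches {C1, R5, C2, R11, R12} → V_2 = -4.273-1.158j
Node n3: branches {C1, I1, R3, R4, R5, R6, I2, R7, R9, R12, L1, C3, V1} → V_3 = -6.984-0.01329j
Node n4: branches {R1, R2, R10, I3, R11} → V_4 = -4.232-1.839j
Node n5: branches {I1, R8, R9, I3, C3, L2, V1} → V_5 = 1.786-0.01329j
Source currents: i(V1)=-0.3906-1.240j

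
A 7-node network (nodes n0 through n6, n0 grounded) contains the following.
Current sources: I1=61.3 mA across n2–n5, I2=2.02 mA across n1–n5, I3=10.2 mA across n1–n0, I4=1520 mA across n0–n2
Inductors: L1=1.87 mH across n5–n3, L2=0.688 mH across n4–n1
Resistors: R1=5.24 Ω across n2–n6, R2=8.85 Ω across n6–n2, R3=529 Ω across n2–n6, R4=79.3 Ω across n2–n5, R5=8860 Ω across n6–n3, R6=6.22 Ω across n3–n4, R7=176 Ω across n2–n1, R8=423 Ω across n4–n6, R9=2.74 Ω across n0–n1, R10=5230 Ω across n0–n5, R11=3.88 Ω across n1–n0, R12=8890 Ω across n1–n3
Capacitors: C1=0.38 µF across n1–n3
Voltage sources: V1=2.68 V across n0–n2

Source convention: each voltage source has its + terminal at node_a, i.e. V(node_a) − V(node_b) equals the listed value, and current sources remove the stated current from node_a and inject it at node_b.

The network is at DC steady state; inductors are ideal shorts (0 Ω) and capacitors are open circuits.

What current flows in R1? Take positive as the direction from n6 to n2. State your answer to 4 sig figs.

0.004106 A

Apply KCL at each of the 6 non-ground nodes and solve the resulting linear system.
Node n1: branches {I2, C1, I3, L2, R7, R9, R11, R12} → V_1 = -0.01039
Node n2: branches {I1, R1, R2, R3, R4, R7, I4, V1} → V_2 = -2.680
Node n3: branches {L1, R5, R6, C1, R12} → V_3 = 0.1585
Node n4: branches {R6, L2, R8} → V_4 = -0.01039
Node n5: branches {I1, L1, R4, I2, R10} → V_5 = 0.1585
Node n6: branches {R1, R2, R3, R5, R8} → V_6 = -2.658
Source currents: i(L1)=0.02749, i(L2)=0.02090, i(V1)=-1.516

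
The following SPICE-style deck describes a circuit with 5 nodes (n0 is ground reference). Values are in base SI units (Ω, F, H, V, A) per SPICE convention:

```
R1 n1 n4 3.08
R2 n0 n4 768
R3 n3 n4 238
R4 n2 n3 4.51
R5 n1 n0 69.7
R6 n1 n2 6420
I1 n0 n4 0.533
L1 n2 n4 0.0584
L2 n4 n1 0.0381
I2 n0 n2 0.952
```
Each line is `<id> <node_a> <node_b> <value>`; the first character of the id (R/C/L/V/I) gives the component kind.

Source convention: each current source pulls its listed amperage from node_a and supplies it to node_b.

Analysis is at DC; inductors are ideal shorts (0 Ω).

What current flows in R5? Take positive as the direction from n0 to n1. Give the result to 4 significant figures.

Apply KCL at each of the 4 non-ground nodes and solve the resulting linear system.
Node n1: branches {R1, R5, R6, L2} → V_1 = 94.89
Node n2: branches {R4, R6, L1, I2} → V_2 = 94.89
Node n3: branches {R3, R4} → V_3 = 94.89
Node n4: branches {R1, R2, R3, I1, L1, L2} → V_4 = 94.89
Source currents: i(L1)=0.9520, i(L2)=1.361

-1.361 A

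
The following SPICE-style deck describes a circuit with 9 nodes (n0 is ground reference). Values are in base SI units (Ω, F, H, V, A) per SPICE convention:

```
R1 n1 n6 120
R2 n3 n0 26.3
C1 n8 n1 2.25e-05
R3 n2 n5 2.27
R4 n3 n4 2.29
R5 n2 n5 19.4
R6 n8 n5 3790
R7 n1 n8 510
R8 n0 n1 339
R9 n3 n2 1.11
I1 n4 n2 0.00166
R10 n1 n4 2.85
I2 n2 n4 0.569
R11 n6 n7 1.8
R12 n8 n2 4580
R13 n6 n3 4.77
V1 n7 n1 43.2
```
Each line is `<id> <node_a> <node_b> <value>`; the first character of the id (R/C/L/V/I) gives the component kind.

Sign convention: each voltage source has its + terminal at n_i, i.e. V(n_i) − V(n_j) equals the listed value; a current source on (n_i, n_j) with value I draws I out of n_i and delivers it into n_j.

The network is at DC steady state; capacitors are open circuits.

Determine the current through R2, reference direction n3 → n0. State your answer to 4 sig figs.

0.04883 A

Apply KCL at each of the 8 non-ground nodes and solve the resulting linear system.
Node n1: branches {R1, C1, R7, R8, R10, V1} → V_1 = -16.55
Node n2: branches {R3, R5, R9, I1, I2, R12} → V_2 = 0.6471
Node n3: branches {R2, R4, R9, R13} → V_3 = 1.284
Node n4: branches {R4, I1, R10, I2} → V_4 = -5.942
Node n5: branches {R3, R5, R6} → V_5 = 0.6397
Node n6: branches {R1, R11, R13} → V_6 = 19.31
Node n7: branches {R11, V1} → V_7 = 26.65
Node n8: branches {C1, R6, R7, R12} → V_8 = -13.16
Source currents: i(V1)=-4.077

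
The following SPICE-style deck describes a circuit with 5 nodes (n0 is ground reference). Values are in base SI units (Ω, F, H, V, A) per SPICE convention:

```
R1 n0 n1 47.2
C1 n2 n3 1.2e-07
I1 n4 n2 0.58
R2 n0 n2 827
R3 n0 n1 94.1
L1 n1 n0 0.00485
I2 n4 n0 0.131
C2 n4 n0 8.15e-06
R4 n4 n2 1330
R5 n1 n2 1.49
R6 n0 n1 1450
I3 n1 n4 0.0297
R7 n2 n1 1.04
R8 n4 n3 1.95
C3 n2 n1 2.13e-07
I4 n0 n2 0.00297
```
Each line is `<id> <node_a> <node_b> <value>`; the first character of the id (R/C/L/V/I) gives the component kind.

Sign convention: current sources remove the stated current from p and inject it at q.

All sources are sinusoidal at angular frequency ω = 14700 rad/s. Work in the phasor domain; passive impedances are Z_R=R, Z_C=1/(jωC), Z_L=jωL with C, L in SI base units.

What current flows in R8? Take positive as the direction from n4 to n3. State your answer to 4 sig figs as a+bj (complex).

MNA unknowns: 4 node voltages V₁..V_4
R1: Y=0.02119+0.000j on G[0,1]
C1: Y=0.000+0.001764j on G[2,3]
I1: z[4]−=0.58, z[2]+=0.58
R2: Y=0.001209+0.000j on G[0,2]
R3: Y=0.01063+0.000j on G[0,1]
L1: Y=0.000-0.01403j on G[1,0]
I2: z[4]−=0.131, z[0]+=0.131
C2: Y=0.000+0.1198j on G[4,0]
R4: Y=0.0007519+0.000j on G[4,2]
R5: Y=0.6711+0.000j on G[1,2]
R6: Y=0.0006897+0.000j on G[0,1]
I3: z[1]−=0.0297, z[4]+=0.0297
R7: Y=0.9615+0.000j on G[2,1]
R8: Y=0.5128+0.000j on G[4,3]
C3: Y=0.000+0.003131j on G[2,1]
I4: z[0]−=0.00297, z[2]+=0.00297
solve → V1=13.94+5.077j, V2=14.28+5.058j, V3=0.2059+5.638j, V4=0.2039+5.590j

-0.001024-0.02483j A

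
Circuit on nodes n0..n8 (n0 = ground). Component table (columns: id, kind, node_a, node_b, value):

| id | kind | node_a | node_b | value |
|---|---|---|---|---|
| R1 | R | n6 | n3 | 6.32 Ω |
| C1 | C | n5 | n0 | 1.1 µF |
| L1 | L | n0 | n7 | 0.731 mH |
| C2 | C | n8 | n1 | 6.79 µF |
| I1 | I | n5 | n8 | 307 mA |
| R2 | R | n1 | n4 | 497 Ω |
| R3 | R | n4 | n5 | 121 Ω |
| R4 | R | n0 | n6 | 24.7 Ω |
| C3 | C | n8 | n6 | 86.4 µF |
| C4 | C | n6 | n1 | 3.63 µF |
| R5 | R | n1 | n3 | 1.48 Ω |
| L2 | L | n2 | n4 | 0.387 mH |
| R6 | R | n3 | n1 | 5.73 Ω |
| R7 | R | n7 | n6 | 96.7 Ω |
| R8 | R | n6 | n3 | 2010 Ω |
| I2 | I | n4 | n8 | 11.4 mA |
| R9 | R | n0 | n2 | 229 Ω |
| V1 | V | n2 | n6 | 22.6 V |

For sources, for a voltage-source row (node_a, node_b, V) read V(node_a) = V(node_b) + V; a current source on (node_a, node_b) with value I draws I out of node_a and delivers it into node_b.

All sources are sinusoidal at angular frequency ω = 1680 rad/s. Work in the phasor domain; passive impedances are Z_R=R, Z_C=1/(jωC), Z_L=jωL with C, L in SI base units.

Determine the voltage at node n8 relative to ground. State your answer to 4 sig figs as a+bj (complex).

-1.628-1.527j V

Apply KCL at each of the 8 non-ground nodes and solve the resulting linear system.
Node n1: branches {C2, R2, C4, R5, R6} → V_1 = -1.167+0.4471j
Node n2: branches {L2, R9, V1} → V_2 = 20.94+0.5116j
Node n3: branches {R1, R5, R6, R8} → V_3 = -1.245+0.4572j
Node n4: branches {R2, R3, L2, I2} → V_4 = 20.92+0.2802j
Node n5: branches {C1, I1, R3} → V_5 = -15.40+3.723j
Node n6: branches {R1, R4, C3, C4, R7, R8, V1} → V_6 = -1.665+0.5116j
Node n7: branches {L1, R7} → V_7 = -0.006765-0.02106j
Node n8: branches {C2, I1, C3, I2} → V_8 = -1.628-1.527j
Source currents: i(V1)=-0.4474+0.02656j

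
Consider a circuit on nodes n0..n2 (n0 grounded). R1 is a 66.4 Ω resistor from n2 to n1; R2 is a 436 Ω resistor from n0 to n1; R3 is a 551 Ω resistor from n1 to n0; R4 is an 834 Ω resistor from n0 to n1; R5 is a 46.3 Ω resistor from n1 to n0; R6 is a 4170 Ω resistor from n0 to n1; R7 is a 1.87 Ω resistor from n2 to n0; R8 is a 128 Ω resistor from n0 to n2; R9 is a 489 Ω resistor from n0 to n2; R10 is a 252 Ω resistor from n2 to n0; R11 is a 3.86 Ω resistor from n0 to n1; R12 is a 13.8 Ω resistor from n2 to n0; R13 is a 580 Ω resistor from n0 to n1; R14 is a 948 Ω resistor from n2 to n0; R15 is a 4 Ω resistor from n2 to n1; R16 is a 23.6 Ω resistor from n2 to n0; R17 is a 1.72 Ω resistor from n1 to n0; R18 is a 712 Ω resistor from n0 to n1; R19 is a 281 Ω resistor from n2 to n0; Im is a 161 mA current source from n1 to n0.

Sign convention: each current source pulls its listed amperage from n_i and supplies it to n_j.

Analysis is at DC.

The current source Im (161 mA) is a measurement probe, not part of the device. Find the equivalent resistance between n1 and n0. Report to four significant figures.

MNA unknowns: 2 node voltages V₁..V_2
R1: Y=0.01506 on G[2,1]
R2: Y=0.002294 on G[0,1]
R3: Y=0.001815 on G[1,0]
R4: Y=0.001199 on G[0,1]
R5: Y=0.02160 on G[1,0]
R6: Y=0.0002398 on G[0,1]
R7: Y=0.5348 on G[2,0]
R8: Y=0.007812 on G[0,2]
R9: Y=0.002045 on G[0,2]
R10: Y=0.003968 on G[2,0]
R11: Y=0.2591 on G[0,1]
R12: Y=0.07246 on G[2,0]
R13: Y=0.001724 on G[0,1]
R14: Y=0.001055 on G[2,0]
R15: Y=0.2500 on G[2,1]
R16: Y=0.04237 on G[2,0]
R17: Y=0.5814 on G[1,0]
R18: Y=0.001404 on G[0,1]
R19: Y=0.003559 on G[2,0]
Im: z[1]−=0.161, z[0]+=0.161
solve → V1=-0.1518, V2=-0.04313

R_eq = 0.9429 Ω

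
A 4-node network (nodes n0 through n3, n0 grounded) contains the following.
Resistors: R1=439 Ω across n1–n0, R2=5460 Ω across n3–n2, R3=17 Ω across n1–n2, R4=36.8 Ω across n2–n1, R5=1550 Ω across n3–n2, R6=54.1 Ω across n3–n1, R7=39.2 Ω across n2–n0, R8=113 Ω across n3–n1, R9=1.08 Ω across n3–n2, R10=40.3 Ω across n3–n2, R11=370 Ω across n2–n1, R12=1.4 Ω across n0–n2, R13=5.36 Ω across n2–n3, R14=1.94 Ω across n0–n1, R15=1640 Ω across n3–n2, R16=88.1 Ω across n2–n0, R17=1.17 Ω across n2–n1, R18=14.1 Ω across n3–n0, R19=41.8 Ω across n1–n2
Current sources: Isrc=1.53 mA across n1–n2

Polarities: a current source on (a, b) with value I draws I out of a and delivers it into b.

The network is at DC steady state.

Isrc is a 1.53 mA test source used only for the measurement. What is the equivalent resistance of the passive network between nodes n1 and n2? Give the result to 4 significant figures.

R_eq = 0.7634 Ω

Element admittances at DC:
  Y(R1) = 0.002278 S between n1,n0
  Y(R2) = 0.0001832 S between n3,n2
  Y(R3) = 0.05882 S between n1,n2
  Y(R4) = 0.02717 S between n2,n1
  Y(R5) = 0.0006452 S between n3,n2
  Y(R6) = 0.01848 S between n3,n1
  Y(R7) = 0.02551 S between n2,n0
  Y(R8) = 0.008850 S between n3,n1
  Y(R9) = 0.9259 S between n3,n2
  Y(R10) = 0.02481 S between n3,n2
  Y(R11) = 0.002703 S between n2,n1
  Y(R12) = 0.7143 S between n0,n2
  Y(R13) = 0.1866 S between n2,n3
  Y(R14) = 0.5155 S between n0,n1
  Y(R15) = 0.0006098 S between n3,n2
  Y(R16) = 0.01135 S between n2,n0
  Y(R17) = 0.8547 S between n2,n1
  Y(R18) = 0.07092 S between n3,n0
  Y(R19) = 0.02392 S between n1,n2
  Isrc: injects 0.00153 A into n2 (from n1)
Assemble and solve the 3×3 MNA system:
  V(n1)=-0.0007139  V(n2)=0.0004541  V(n3)=0.0004023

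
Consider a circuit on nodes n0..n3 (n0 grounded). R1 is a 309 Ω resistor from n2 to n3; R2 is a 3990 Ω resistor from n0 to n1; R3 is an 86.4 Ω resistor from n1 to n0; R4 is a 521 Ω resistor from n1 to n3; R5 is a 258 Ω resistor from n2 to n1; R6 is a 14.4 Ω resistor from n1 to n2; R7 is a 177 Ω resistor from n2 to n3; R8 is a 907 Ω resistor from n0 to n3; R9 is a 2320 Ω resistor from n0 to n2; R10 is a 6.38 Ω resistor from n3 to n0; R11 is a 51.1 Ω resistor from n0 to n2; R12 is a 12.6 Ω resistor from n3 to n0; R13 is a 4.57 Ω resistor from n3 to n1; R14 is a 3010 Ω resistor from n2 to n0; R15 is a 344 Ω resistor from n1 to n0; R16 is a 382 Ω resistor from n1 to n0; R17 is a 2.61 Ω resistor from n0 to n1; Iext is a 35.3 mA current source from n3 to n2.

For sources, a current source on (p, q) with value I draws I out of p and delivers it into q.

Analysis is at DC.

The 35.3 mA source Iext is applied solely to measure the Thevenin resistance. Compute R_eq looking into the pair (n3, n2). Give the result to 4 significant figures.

R_eq = 11.68 Ω

Apply KCL at each of the 3 non-ground nodes and solve the resulting linear system.
Node n1: branches {R2, R3, R4, R5, R6, R13, R15, R16, R17} → V_1 = 0.01793
Node n2: branches {R1, R5, R6, R7, R9, R11, R14, Iext} → V_2 = 0.3518
Node n3: branches {R1, R4, R7, R8, R10, R12, R13, Iext} → V_3 = -0.06044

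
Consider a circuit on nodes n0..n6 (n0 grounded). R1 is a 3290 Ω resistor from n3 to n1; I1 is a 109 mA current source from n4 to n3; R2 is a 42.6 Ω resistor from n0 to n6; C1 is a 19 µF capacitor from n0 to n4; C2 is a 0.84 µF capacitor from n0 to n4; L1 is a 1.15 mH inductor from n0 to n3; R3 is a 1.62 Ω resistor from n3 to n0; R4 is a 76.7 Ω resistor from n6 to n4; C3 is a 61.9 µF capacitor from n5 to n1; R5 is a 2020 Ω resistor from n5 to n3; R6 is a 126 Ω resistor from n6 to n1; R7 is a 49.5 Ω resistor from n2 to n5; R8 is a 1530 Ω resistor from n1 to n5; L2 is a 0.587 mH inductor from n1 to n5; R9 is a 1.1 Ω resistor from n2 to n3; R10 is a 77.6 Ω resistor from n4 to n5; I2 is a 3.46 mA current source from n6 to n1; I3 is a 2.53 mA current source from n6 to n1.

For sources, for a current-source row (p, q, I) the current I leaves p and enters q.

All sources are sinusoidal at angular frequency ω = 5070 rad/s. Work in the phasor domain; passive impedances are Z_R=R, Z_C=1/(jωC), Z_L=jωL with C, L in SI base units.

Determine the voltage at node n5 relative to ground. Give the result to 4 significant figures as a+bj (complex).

MNA unknowns: 6 node voltages V₁..V_6
R1: Y=0.0003040+0.000j on G[3,1]
I1: z[4]−=0.109, z[3]+=0.109
R2: Y=0.02347+0.000j on G[0,6]
C1: Y=0.000+0.09633j on G[0,4]
C2: Y=0.000+0.004259j on G[0,4]
L1: Y=0.000-0.1715j on G[0,3]
R3: Y=0.6173+0.000j on G[3,0]
R4: Y=0.01304+0.000j on G[6,4]
C3: Y=0.000+0.3138j on G[5,1]
R5: Y=0.0004950+0.000j on G[5,3]
R6: Y=0.007937+0.000j on G[6,1]
R7: Y=0.02020+0.000j on G[2,5]
R8: Y=0.0006536+0.000j on G[1,5]
L2: Y=0.000-0.3360j on G[1,5]
R9: Y=0.9091+0.000j on G[2,3]
R10: Y=0.01289+0.000j on G[4,5]
I2: z[6]−=0.00346, z[1]+=0.00346
I3: z[6]−=0.00253, z[1]+=0.00253
solve → V1=0.1941+0.5464j, V2=0.1595+0.06356j, V3=0.1601+0.05605j, V4=-0.1652+1.043j, V5=0.1320+0.4012j, V6=-0.1486+0.4036j

0.1320+0.4012j V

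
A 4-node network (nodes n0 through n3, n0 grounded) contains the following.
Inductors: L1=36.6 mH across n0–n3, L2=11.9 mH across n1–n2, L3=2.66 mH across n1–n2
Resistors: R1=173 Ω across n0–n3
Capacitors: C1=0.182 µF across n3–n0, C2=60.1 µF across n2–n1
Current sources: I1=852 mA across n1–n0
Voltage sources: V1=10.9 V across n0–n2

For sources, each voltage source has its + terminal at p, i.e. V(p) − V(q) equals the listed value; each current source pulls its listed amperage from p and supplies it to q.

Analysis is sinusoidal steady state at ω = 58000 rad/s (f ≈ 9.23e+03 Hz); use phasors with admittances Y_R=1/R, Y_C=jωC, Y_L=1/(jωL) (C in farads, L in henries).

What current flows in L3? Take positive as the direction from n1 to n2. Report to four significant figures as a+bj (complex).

Apply KCL at each of the 3 non-ground nodes and solve the resulting linear system.
Node n1: branches {L2, L3, C2, I1} → V_1 = -10.90+0.2450j
Node n2: branches {L2, L3, C2, V1} → V_2 = -10.90+0.000j
Node n3: branches {L1, R1, C1} → V_3 = 0.000+0.000j
Source currents: i(V1)=0.8520+0.000j

0.001588+0.000j A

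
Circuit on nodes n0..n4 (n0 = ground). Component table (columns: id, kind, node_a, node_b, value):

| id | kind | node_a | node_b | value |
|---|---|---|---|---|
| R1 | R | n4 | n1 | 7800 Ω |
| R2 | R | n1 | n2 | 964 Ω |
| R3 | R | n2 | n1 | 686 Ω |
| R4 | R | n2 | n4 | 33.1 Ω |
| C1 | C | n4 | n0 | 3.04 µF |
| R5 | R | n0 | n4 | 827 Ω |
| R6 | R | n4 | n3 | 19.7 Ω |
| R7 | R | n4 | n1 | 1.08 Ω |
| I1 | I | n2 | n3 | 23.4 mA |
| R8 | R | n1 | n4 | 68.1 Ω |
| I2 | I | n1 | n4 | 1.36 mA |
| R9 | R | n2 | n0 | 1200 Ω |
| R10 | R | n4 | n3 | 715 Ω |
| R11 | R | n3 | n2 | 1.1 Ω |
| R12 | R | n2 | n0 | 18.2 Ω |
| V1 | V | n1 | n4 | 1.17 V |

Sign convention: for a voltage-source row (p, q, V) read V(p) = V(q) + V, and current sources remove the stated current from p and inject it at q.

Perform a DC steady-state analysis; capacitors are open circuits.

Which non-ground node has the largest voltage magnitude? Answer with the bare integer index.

MNA unknowns: 4 node voltages V₁..V_4 plus 1 source current (V1)
R1: Y=0.0001282 on G[4,1]
R2: Y=0.001037 on G[1,2]
R3: Y=0.001458 on G[2,1]
R4: Y=0.03021 on G[2,4]
C1: Y=0.000 on G[4,0]
R5: Y=0.001209 on G[0,4]
R6: Y=0.05076 on G[4,3]
R7: Y=0.9259 on G[4,1]
I1: z[2]−=0.0234, z[3]+=0.0234
R8: Y=0.01468 on G[1,4]
I2: z[1]−=0.00136, z[4]+=0.00136
R9: Y=0.0008333 on G[2,0]
R10: Y=0.001399 on G[4,3]
R11: Y=0.9091 on G[3,2]
R12: Y=0.05495 on G[2,0]
V1: row V1−V4=1.17, i_V1 at 1,4
solve → V1=1.151, V2=0.0004206, V3=0.02369, V4=-0.01940
aux → i_V1=-1.105

1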